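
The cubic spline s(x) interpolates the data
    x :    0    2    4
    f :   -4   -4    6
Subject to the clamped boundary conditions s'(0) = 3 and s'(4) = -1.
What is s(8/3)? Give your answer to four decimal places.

-0.2963

With σ_i denoting the second derivative at x_i, h_i = 2, 2, and Δ_i = (y_(i+1) − y_i)/h_i = 0, 5:
  2·σ_0 + 8·σ_1 + 2·σ_2 = 6(Δ_1 - Δ_0) = 30
Clamped end conditions give two more equations: 2h_0·σ_0 + h_0·σ_1 = 6(Δ_0 - s'(0)) = -18 and h_1·σ_1 + 2h_1·σ_2 = 6(s'(4) - Δ_1) = -36.
Hence σ_0 = -37/4, σ_1 = 19/2, σ_2 = -55/4.
On [2, 4], s(x) = -4 + 13/4·(x - 2) + 19/4·(x - 2)² - 31/16·(x - 2)³.
With (x - 2) = 2/3: s(8/3) = -8/27.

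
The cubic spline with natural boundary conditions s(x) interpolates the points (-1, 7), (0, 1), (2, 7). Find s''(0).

9

With σ_i denoting the second derivative at x_i, h_i = 1, 2, and Δ_i = (y_(i+1) − y_i)/h_i = -6, 3:
  1·σ_0 + 6·σ_1 + 2·σ_2 = 6(Δ_1 - Δ_0) = 54
Natural end conditions: σ_0 = σ_2 = 0.
Solving the tridiagonal system: σ_0 = 0, σ_1 = 9, σ_2 = 0.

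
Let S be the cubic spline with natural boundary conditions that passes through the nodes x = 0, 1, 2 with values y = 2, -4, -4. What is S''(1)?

9

Write σ_i for S''(x_i). With h_i = 1, 1 and divided differences Δ_i = -6, 0, the continuity of S' gives the tridiagonal system
  1·σ_0 + 4·σ_1 + 1·σ_2 = 6(Δ_1 - Δ_0) = 36
Natural end conditions: σ_0 = σ_2 = 0.
Solving: σ_0 = 0, σ_1 = 9, σ_2 = 0.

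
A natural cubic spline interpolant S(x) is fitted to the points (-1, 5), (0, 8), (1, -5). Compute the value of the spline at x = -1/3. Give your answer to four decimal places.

Write σ_i for S''(x_i). With h_i = 1, 1 and divided differences Δ_i = 3, -13, the continuity of S' gives the tridiagonal system
  1·σ_0 + 4·σ_1 + 1·σ_2 = 6(Δ_1 - Δ_0) = -96
Natural end conditions: σ_0 = σ_2 = 0.
Hence σ_0 = 0, σ_1 = -24, σ_2 = 0.
On [-1, 0], S(x) = 5 + 7·(x + 1) + 0·(x + 1)² - 4·(x + 1)³.
With (x + 1) = 2/3: S(-1/3) = 229/27.

8.4815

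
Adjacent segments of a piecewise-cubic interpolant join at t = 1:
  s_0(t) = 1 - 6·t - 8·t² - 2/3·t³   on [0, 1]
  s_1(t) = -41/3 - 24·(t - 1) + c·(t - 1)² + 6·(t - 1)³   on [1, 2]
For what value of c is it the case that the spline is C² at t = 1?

-10

s_0''(t) = -16 - 4·t, so s_0''(1) = -20. On the right, s_1''(1) = 2c, so c = -10.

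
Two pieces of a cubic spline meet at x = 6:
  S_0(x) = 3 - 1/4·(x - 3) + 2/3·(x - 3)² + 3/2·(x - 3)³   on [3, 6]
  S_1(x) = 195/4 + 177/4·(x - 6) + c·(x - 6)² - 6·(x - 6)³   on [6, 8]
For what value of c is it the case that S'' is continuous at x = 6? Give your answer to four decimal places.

14.1667

S_0''(x) = 4/3 + 9·(x - 3), so S_0''(6) = 85/3. On the right, S_1''(6) = 2c, so c = 85/6.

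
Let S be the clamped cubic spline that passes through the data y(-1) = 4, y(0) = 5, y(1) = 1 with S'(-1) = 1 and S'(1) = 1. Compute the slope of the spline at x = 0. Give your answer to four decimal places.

Let M_i = S''(x_i). Step sizes h_i = 1, 1; slopes of the chords Δ_i = (y_(i+1) - y_i)/h_i = 1, -4.
  1·M_0 + 4·M_1 + 1·M_2 = 6(Δ_1 - Δ_0) = -30
Clamped end conditions give two more equations: 2h_0·M_0 + h_0·M_1 = 6(Δ_0 - S'(-1)) = 0 and h_1·M_1 + 2h_1·M_2 = 6(S'(1) - Δ_1) = 30.
Hence M_0 = 15/2, M_1 = -15, M_2 = 45/2.
On [0, 1], S'(x) = b_1 + 2c_1·x + 3d_1·x² with b_1 = Δ_1 - h_1(2M_1 + M_2)/6 = -11/4, c_1 = M_1/2 = -15/2, d_1 = (M_2 - M_1)/(6h_1) = 25/4. So S'(0) = -11/4.

-2.7500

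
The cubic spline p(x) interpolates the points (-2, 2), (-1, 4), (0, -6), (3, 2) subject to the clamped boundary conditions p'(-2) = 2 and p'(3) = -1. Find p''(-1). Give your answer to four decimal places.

Write σ_i for p''(x_i). With h_i = 1, 1, 3 and divided differences Δ_i = 2, -10, 8/3, the continuity of p' gives the tridiagonal system
  1·σ_0 + 4·σ_1 + 1·σ_2 = 6(Δ_1 - Δ_0) = -72
  1·σ_1 + 8·σ_2 + 3·σ_3 = 6(Δ_2 - Δ_1) = 76
Clamped end conditions give two more equations: 2h_0·σ_0 + h_0·σ_1 = 6(Δ_0 - p'(-2)) = 0 and h_2·σ_2 + 2h_2·σ_3 = 6(p'(3) - Δ_2) = -22.
Solving: σ_0 = 370/29, σ_1 = -740/29, σ_2 = 502/29, σ_3 = -1072/87.

-25.5172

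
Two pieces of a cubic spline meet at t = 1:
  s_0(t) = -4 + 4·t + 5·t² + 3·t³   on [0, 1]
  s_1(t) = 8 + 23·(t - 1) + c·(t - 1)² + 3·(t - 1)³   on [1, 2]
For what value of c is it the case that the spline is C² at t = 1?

14

s_0''(t) = 10 + 18·t, so s_0''(1) = 28. On the right, s_1''(1) = 2c, so c = 14.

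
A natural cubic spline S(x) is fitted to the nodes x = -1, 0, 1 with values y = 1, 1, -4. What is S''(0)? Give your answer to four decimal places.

-7.5000

Let M_i = S''(x_i). Step sizes h_i = 1, 1; slopes of the chords Δ_i = (y_(i+1) - y_i)/h_i = 0, -5.
  1·M_0 + 4·M_1 + 1·M_2 = 6(Δ_1 - Δ_0) = -30
Natural end conditions: M_0 = M_2 = 0.
Hence M_0 = 0, M_1 = -15/2, M_2 = 0.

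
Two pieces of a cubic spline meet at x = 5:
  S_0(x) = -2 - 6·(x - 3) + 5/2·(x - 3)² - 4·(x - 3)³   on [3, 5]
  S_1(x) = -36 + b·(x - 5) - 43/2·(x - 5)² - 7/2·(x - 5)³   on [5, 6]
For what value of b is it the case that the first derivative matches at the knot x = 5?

-44

S_0'(x) = -6 + 5·(x - 3) - 12·(x - 3)², so S_0'(5) = -44. On the right, S_1'(5) = b, so b = -44.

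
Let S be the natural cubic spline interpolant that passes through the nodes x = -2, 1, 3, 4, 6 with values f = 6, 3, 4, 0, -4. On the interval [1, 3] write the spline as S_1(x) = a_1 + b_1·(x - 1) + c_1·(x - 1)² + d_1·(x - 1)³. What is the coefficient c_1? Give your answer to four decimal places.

Let σ_i = S''(x_i). Step sizes h_i = 3, 2, 1, 2; slopes of the chords Δ_i = (y_(i+1) - y_i)/h_i = -1, 1/2, -4, -2.
  3·σ_0 + 10·σ_1 + 2·σ_2 = 6(Δ_1 - Δ_0) = 9
  2·σ_1 + 6·σ_2 + 1·σ_3 = 6(Δ_2 - Δ_1) = -27
  1·σ_2 + 6·σ_3 + 2·σ_4 = 6(Δ_3 - Δ_2) = 12
Natural end conditions: σ_0 = σ_4 = 0.
Solving the tridiagonal system: σ_0 = 0, σ_1 = 663/326, σ_2 = -924/163, σ_3 = 480/163, σ_4 = 0.
On [1, 3], with S_1(x) = a_1 + b_1·(x - 1) + c_1·(x - 1)² + d_1·(x - 1)³: c_1 = σ_1/2 = 663/652, d_1 = (σ_2 - σ_1)/(6h_1) = -837/1304, b_1 = Δ_1 - h_1(2σ_1 + σ_2)/6 = 337/326.

1.0169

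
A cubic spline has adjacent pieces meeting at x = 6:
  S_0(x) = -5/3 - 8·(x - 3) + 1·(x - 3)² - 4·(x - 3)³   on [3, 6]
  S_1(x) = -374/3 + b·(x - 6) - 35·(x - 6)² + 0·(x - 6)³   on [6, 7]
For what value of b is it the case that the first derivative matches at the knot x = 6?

S_0'(x) = -8 + 2·(x - 3) - 12·(x - 3)², so S_0'(6) = -110. On the right, S_1'(6) = b, so b = -110.

-110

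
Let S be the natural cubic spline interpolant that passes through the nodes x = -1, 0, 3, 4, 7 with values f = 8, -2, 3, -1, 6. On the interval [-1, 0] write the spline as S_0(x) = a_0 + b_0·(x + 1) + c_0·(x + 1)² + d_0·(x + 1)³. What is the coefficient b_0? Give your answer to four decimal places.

-12.0602

With m_i denoting the second derivative at x_i, h_i = 1, 3, 1, 3, and Δ_i = (y_(i+1) − y_i)/h_i = -10, 5/3, -4, 7/3:
  1·m_0 + 8·m_1 + 3·m_2 = 6(Δ_1 - Δ_0) = 70
  3·m_1 + 8·m_2 + 1·m_3 = 6(Δ_2 - Δ_1) = -34
  1·m_2 + 8·m_3 + 3·m_4 = 6(Δ_3 - Δ_2) = 38
Natural end conditions: m_0 = m_4 = 0.
Solving: m_0 = 0, m_1 = 445/36, m_2 = -260/27, m_3 = 643/108, m_4 = 0.
On [-1, 0], with S_0(x) = a_0 + b_0·(x + 1) + c_0·(x + 1)² + d_0·(x + 1)³: c_0 = m_0/2 = 0, d_0 = (m_1 - m_0)/(6h_0) = 445/216, b_0 = Δ_0 - h_0(2m_0 + m_1)/6 = -2605/216.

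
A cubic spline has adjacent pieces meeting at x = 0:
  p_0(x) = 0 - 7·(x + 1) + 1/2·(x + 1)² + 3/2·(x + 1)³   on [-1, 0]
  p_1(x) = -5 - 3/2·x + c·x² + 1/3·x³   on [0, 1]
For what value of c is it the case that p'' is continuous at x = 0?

p_0''(x) = 1 + 9·(x + 1), so p_0''(0) = 10. On the right, p_1''(0) = 2c, so c = 5.

5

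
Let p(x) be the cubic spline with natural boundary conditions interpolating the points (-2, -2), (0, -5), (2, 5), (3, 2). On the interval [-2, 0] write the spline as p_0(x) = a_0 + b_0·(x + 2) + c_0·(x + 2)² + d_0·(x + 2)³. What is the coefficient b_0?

-4

Write M_i for p''(x_i). With h_i = 2, 2, 1 and divided differences Δ_i = -3/2, 5, -3, the continuity of p' gives the tridiagonal system
  2·M_0 + 8·M_1 + 2·M_2 = 6(Δ_1 - Δ_0) = 39
  2·M_1 + 6·M_2 + 1·M_3 = 6(Δ_2 - Δ_1) = -48
Natural end conditions: M_0 = M_3 = 0.
Hence M_0 = 0, M_1 = 15/2, M_2 = -21/2, M_3 = 0.
On [-2, 0], with p_0(x) = a_0 + b_0·(x + 2) + c_0·(x + 2)² + d_0·(x + 2)³: c_0 = M_0/2 = 0, d_0 = (M_1 - M_0)/(6h_0) = 5/8, b_0 = Δ_0 - h_0(2M_0 + M_1)/6 = -4.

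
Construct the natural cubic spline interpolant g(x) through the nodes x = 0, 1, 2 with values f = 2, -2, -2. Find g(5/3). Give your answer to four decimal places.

Let m_i = g''(x_i). Step sizes h_i = 1, 1; slopes of the chords Δ_i = (y_(i+1) - y_i)/h_i = -4, 0.
  1·m_0 + 4·m_1 + 1·m_2 = 6(Δ_1 - Δ_0) = 24
Natural end conditions: m_0 = m_2 = 0.
Solving: m_0 = 0, m_1 = 6, m_2 = 0.
On [1, 2], g(x) = -2 - 2·(x - 1) + 3·(x - 1)² - 1·(x - 1)³.
With (x - 1) = 2/3: g(5/3) = -62/27.

-2.2963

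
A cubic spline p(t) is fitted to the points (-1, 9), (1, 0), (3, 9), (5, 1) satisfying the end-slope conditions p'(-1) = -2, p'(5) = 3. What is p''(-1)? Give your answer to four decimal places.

-10.1333

Let σ_i = p''(x_i). Step sizes h_i = 2, 2, 2; slopes of the chords Δ_i = (y_(i+1) - y_i)/h_i = -9/2, 9/2, -4.
  2·σ_0 + 8·σ_1 + 2·σ_2 = 6(Δ_1 - Δ_0) = 54
  2·σ_1 + 8·σ_2 + 2·σ_3 = 6(Δ_2 - Δ_1) = -51
Clamped end conditions give two more equations: 2h_0·σ_0 + h_0·σ_1 = 6(Δ_0 - p'(-1)) = -15 and h_2·σ_2 + 2h_2·σ_3 = 6(p'(5) - Δ_2) = 42.
Solving the tridiagonal system: σ_0 = -152/15, σ_1 = 383/30, σ_2 = -209/15, σ_3 = 262/15.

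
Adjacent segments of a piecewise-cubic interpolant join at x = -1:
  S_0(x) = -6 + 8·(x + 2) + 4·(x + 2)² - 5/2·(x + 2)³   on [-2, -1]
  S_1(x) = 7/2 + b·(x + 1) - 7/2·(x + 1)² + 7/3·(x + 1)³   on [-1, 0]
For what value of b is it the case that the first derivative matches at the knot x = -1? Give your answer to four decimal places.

8.5000

S_0'(x) = 8 + 8·(x + 2) - 15/2·(x + 2)², so S_0'(-1) = 17/2. On the right, S_1'(-1) = b, so b = 17/2.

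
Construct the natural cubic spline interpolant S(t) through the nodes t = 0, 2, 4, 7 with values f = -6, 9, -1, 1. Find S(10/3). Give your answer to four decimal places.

Put m_i = S'' at the i-th knot. Here h = (2, 2, 3) and Δ = (15/2, -5, 2/3), so the interior equations h_(i-1)·m_(i-1) + 2(h_(i-1)+h_i)·m_i + h_i·m_(i+1) = 6(Δ_i − Δ_(i-1)) read
  2·m_0 + 8·m_1 + 2·m_2 = 6(Δ_1 - Δ_0) = -75
  2·m_1 + 10·m_2 + 3·m_3 = 6(Δ_2 - Δ_1) = 34
Natural end conditions: m_0 = m_3 = 0.
Hence m_0 = 0, m_1 = -409/38, m_2 = 211/38, m_3 = 0.
On [2, 4], S(t) = 9 + 37/114·(t - 2) - 409/76·(t - 2)² + 155/114·(t - 2)³.
With (t - 2) = 4/3: S(10/3) = 4753/1539.

3.0884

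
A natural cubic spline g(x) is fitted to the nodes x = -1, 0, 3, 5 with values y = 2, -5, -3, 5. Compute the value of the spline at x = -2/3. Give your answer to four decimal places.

-0.6115

Put M_i = g'' at the i-th knot. Here h = (1, 3, 2) and Δ = (-7, 2/3, 4), so the interior equations h_(i-1)·M_(i-1) + 2(h_(i-1)+h_i)·M_i + h_i·M_(i+1) = 6(Δ_i − Δ_(i-1)) read
  1·M_0 + 8·M_1 + 3·M_2 = 6(Δ_1 - Δ_0) = 46
  3·M_1 + 10·M_2 + 2·M_3 = 6(Δ_2 - Δ_1) = 20
Natural end conditions: M_0 = M_3 = 0.
Solving the tridiagonal system: M_0 = 0, M_1 = 400/71, M_2 = 22/71, M_3 = 0.
On [-1, 0], g(x) = 2 - 1691/213·(x + 1) + 0·(x + 1)² + 200/213·(x + 1)³.
With (x + 1) = 1/3: g(-2/3) = -3517/5751.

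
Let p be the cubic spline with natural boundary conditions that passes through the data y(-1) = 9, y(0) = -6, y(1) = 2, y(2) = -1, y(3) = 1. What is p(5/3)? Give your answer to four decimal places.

0.5847

Write M_i for p''(x_i). With h_i = 1, 1, 1, 1 and divided differences Δ_i = -15, 8, -3, 2, the continuity of p' gives the tridiagonal system
  1·M_0 + 4·M_1 + 1·M_2 = 6(Δ_1 - Δ_0) = 138
  1·M_1 + 4·M_2 + 1·M_3 = 6(Δ_2 - Δ_1) = -66
  1·M_2 + 4·M_3 + 1·M_4 = 6(Δ_3 - Δ_2) = 30
Natural end conditions: M_0 = M_4 = 0.
Solving the tridiagonal system: M_0 = 0, M_1 = 591/14, M_2 = -216/7, M_3 = 213/14, M_4 = 0.
On [1, 2], p(t) = 2 + 19/4·(t - 1) - 108/7·(t - 1)² + 215/28·(t - 1)³.
With (t - 1) = 2/3: p(5/3) = 221/378.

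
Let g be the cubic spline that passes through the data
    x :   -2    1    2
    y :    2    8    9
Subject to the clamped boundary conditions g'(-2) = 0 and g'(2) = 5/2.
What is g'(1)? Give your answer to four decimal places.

0.9375

Let M_i = g''(x_i). Step sizes h_i = 3, 1; slopes of the chords Δ_i = (y_(i+1) - y_i)/h_i = 2, 1.
  3·M_0 + 8·M_1 + 1·M_2 = 6(Δ_1 - Δ_0) = -6
Clamped end conditions give two more equations: 2h_0·M_0 + h_0·M_1 = 6(Δ_0 - g'(-2)) = 12 and h_1·M_1 + 2h_1·M_2 = 6(g'(2) - Δ_1) = 9.
Solving: M_0 = 27/8, M_1 = -11/4, M_2 = 47/8.
On [1, 2], g'(x) = b_1 + 2c_1·(x - 1) + 3d_1·(x - 1)² with b_1 = Δ_1 - h_1(2M_1 + M_2)/6 = 15/16, c_1 = M_1/2 = -11/8, d_1 = (M_2 - M_1)/(6h_1) = 23/16. So g'(1) = 15/16.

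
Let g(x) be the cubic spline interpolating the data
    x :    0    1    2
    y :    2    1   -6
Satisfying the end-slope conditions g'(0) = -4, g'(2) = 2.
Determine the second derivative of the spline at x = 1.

Let M_i = g''(x_i). Step sizes h_i = 1, 1; slopes of the chords Δ_i = (y_(i+1) - y_i)/h_i = -1, -7.
  1·M_0 + 4·M_1 + 1·M_2 = 6(Δ_1 - Δ_0) = -36
Clamped end conditions give two more equations: 2h_0·M_0 + h_0·M_1 = 6(Δ_0 - g'(0)) = 18 and h_1·M_1 + 2h_1·M_2 = 6(g'(2) - Δ_1) = 54.
Solving: M_0 = 21, M_1 = -24, M_2 = 39.

-24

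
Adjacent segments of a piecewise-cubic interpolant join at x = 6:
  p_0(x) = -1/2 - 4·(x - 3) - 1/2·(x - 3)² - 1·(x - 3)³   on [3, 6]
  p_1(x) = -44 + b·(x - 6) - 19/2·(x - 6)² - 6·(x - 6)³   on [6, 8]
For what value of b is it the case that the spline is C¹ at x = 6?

p_0'(x) = -4 - 1·(x - 3) - 3·(x - 3)², so p_0'(6) = -34. On the right, p_1'(6) = b, so b = -34.

-34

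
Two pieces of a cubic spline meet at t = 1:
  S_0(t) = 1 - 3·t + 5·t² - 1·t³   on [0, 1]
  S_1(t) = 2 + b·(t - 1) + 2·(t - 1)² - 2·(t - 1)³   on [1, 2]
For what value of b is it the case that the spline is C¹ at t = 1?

4

S_0'(t) = -3 + 10·t - 3·t², so S_0'(1) = 4. On the right, S_1'(1) = b, so b = 4.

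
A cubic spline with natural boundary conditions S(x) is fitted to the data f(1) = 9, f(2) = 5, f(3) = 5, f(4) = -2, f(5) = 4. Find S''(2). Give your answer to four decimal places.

10.8214

With M_i denoting the second derivative at x_i, h_i = 1, 1, 1, 1, and Δ_i = (y_(i+1) − y_i)/h_i = -4, 0, -7, 6:
  1·M_0 + 4·M_1 + 1·M_2 = 6(Δ_1 - Δ_0) = 24
  1·M_1 + 4·M_2 + 1·M_3 = 6(Δ_2 - Δ_1) = -42
  1·M_2 + 4·M_3 + 1·M_4 = 6(Δ_3 - Δ_2) = 78
Natural end conditions: M_0 = M_4 = 0.
Solving: M_0 = 0, M_1 = 303/28, M_2 = -135/7, M_3 = 681/28, M_4 = 0.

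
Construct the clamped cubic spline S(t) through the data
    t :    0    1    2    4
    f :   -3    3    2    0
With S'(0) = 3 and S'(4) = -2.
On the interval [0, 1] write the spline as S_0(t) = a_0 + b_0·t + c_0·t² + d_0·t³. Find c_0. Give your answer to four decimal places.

With M_i denoting the second derivative at x_i, h_i = 1, 1, 2, and Δ_i = (y_(i+1) − y_i)/h_i = 6, -1, -1:
  1·M_0 + 4·M_1 + 1·M_2 = 6(Δ_1 - Δ_0) = -42
  1·M_1 + 6·M_2 + 2·M_3 = 6(Δ_2 - Δ_1) = 0
Clamped end conditions give two more equations: 2h_0·M_0 + h_0·M_1 = 6(Δ_0 - S'(0)) = 18 and h_2·M_2 + 2h_2·M_3 = 6(S'(4) - Δ_2) = -6.
Solving the tridiagonal system: M_0 = 185/11, M_1 = -172/11, M_2 = 41/11, M_3 = -37/11.
On [0, 1], with S_0(t) = a_0 + b_0·t + c_0·t² + d_0·t³: c_0 = M_0/2 = 185/22, d_0 = (M_1 - M_0)/(6h_0) = -119/22, b_0 = Δ_0 - h_0(2M_0 + M_1)/6 = 3.

8.4091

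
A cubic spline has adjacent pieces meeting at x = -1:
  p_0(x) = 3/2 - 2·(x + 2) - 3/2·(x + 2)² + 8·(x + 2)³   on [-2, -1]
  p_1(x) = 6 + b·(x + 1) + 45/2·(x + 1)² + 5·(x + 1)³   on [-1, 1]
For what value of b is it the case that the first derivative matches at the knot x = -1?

19

p_0'(x) = -2 - 3·(x + 2) + 24·(x + 2)², so p_0'(-1) = 19. On the right, p_1'(-1) = b, so b = 19.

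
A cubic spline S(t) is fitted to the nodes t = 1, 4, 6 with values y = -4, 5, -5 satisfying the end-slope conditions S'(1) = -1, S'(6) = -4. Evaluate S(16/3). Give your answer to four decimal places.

With m_i denoting the second derivative at x_i, h_i = 3, 2, and Δ_i = (y_(i+1) − y_i)/h_i = 3, -5:
  3·m_0 + 10·m_1 + 2·m_2 = 6(Δ_1 - Δ_0) = -48
Clamped end conditions give two more equations: 2h_0·m_0 + h_0·m_1 = 6(Δ_0 - S'(1)) = 24 and h_1·m_1 + 2h_1·m_2 = 6(S'(6) - Δ_1) = 6.
Solving: m_0 = 41/5, m_1 = -42/5, m_2 = 57/10.
On [4, 6], S(t) = 5 - 13/10·(t - 4) - 21/5·(t - 4)² + 47/40·(t - 4)³.
With (t - 4) = 4/3: S(16/3) = -191/135.

-1.4148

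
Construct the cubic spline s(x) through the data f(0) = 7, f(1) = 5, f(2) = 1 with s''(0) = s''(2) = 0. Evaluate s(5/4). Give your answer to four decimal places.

With σ_i denoting the second derivative at x_i, h_i = 1, 1, and Δ_i = (y_(i+1) − y_i)/h_i = -2, -4:
  1·σ_0 + 4·σ_1 + 1·σ_2 = 6(Δ_1 - Δ_0) = -12
Natural end conditions: σ_0 = σ_2 = 0.
Hence σ_0 = 0, σ_1 = -3, σ_2 = 0.
On [1, 2], s(x) = 5 - 3·(x - 1) - 3/2·(x - 1)² + 1/2·(x - 1)³.
With (x - 1) = 1/4: s(5/4) = 533/128.

4.1641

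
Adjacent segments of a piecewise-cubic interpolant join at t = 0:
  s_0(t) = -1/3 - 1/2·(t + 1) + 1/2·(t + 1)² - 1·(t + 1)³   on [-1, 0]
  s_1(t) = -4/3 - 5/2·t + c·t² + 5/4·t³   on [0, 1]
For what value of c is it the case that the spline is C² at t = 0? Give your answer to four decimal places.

s_0''(t) = 1 - 6·(t + 1), so s_0''(0) = -5. On the right, s_1''(0) = 2c, so c = -5/2.

-2.5000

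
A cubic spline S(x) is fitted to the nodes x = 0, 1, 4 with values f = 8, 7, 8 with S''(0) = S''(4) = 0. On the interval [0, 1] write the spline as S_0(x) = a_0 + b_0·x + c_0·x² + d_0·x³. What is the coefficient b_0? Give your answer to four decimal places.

Write M_i for S''(x_i). With h_i = 1, 3 and divided differences Δ_i = -1, 1/3, the continuity of S' gives the tridiagonal system
  1·M_0 + 8·M_1 + 3·M_2 = 6(Δ_1 - Δ_0) = 8
Natural end conditions: M_0 = M_2 = 0.
Forward elimination and back-substitution give M_0 = 0, M_1 = 1, M_2 = 0.
On [0, 1], with S_0(x) = a_0 + b_0·x + c_0·x² + d_0·x³: c_0 = M_0/2 = 0, d_0 = (M_1 - M_0)/(6h_0) = 1/6, b_0 = Δ_0 - h_0(2M_0 + M_1)/6 = -7/6.

-1.1667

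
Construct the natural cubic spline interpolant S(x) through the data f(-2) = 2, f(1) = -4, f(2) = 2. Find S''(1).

6

Let M_i = S''(x_i). Step sizes h_i = 3, 1; slopes of the chords Δ_i = (y_(i+1) - y_i)/h_i = -2, 6.
  3·M_0 + 8·M_1 + 1·M_2 = 6(Δ_1 - Δ_0) = 48
Natural end conditions: M_0 = M_2 = 0.
Hence M_0 = 0, M_1 = 6, M_2 = 0.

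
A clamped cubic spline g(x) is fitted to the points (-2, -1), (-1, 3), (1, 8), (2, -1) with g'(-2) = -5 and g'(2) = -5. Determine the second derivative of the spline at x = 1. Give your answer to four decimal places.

Write M_i for g''(x_i). With h_i = 1, 2, 1 and divided differences Δ_i = 4, 5/2, -9, the continuity of g' gives the tridiagonal system
  1·M_0 + 6·M_1 + 2·M_2 = 6(Δ_1 - Δ_0) = -9
  2·M_1 + 6·M_2 + 1·M_3 = 6(Δ_2 - Δ_1) = -69
Clamped end conditions give two more equations: 2h_0·M_0 + h_0·M_1 = 6(Δ_0 - g'(-2)) = 54 and h_2·M_2 + 2h_2·M_3 = 6(g'(2) - Δ_2) = 24.
Hence M_0 = 969/35, M_1 = -48/35, M_2 = -498/35, M_3 = 669/35.

-14.2286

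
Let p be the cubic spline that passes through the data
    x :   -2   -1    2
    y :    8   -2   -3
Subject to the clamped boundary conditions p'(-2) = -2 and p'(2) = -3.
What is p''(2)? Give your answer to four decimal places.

-10.1667

Let σ_i = p''(x_i). Step sizes h_i = 1, 3; slopes of the chords Δ_i = (y_(i+1) - y_i)/h_i = -10, -1/3.
  1·σ_0 + 8·σ_1 + 3·σ_2 = 6(Δ_1 - Δ_0) = 58
Clamped end conditions give two more equations: 2h_0·σ_0 + h_0·σ_1 = 6(Δ_0 - p'(-2)) = -48 and h_1·σ_1 + 2h_1·σ_2 = 6(p'(2) - Δ_1) = -16.
Hence σ_0 = -63/2, σ_1 = 15, σ_2 = -61/6.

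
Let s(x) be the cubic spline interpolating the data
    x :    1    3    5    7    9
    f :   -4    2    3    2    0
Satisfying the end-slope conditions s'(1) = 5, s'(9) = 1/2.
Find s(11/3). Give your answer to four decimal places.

Put M_i = s'' at the i-th knot. Here h = (2, 2, 2, 2) and Δ = (3, 1/2, -1/2, -1), so the interior equations h_(i-1)·M_(i-1) + 2(h_(i-1)+h_i)·M_i + h_i·M_(i+1) = 6(Δ_i − Δ_(i-1)) read
  2·M_0 + 8·M_1 + 2·M_2 = 6(Δ_1 - Δ_0) = -15
  2·M_1 + 8·M_2 + 2·M_3 = 6(Δ_2 - Δ_1) = -6
  2·M_2 + 8·M_3 + 2·M_4 = 6(Δ_3 - Δ_2) = -3
Clamped end conditions give two more equations: 2h_0·M_0 + h_0·M_1 = 6(Δ_0 - s'(1)) = -12 and h_3·M_3 + 2h_3·M_4 = 6(s'(9) - Δ_3) = 9.
Solving: M_0 = -267/112, M_1 = -69/56, M_2 = -3/16, M_3 = -57/56, M_4 = 309/112.
On [3, 5], s(x) = 2 + 155/112·(x - 3) - 69/112·(x - 3)² + 39/448·(x - 3)³.
With (x - 3) = 2/3: s(11/3) = 337/126.

2.6746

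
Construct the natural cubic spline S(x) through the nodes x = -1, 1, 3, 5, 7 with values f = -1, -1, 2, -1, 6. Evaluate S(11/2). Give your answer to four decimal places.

-0.2871

Put σ_i = S'' at the i-th knot. Here h = (2, 2, 2, 2) and Δ = (0, 3/2, -3/2, 7/2), so the interior equations h_(i-1)·σ_(i-1) + 2(h_(i-1)+h_i)·σ_i + h_i·σ_(i+1) = 6(Δ_i − Δ_(i-1)) read
  2·σ_0 + 8·σ_1 + 2·σ_2 = 6(Δ_1 - Δ_0) = 9
  2·σ_1 + 8·σ_2 + 2·σ_3 = 6(Δ_2 - Δ_1) = -18
  2·σ_2 + 8·σ_3 + 2·σ_4 = 6(Δ_3 - Δ_2) = 30
Natural end conditions: σ_0 = σ_4 = 0.
Solving: σ_0 = 0, σ_1 = 237/112, σ_2 = -111/28, σ_3 = 531/112, σ_4 = 0.
On [5, 7], S(x) = -1 + 19/56·(x - 5) + 531/224·(x - 5)² - 177/448·(x - 5)³.
With (x - 5) = 1/2: S(11/2) = -147/512.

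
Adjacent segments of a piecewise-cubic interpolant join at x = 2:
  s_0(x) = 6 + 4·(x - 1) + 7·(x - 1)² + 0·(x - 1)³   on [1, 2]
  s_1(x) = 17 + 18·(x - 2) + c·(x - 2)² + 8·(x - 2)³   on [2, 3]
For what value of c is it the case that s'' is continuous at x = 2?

7

s_0''(x) = 14 + 0·(x - 1), so s_0''(2) = 14. On the right, s_1''(2) = 2c, so c = 7.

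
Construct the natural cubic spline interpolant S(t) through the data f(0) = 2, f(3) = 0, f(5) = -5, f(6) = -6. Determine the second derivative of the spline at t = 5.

Let M_i = S''(x_i). Step sizes h_i = 3, 2, 1; slopes of the chords Δ_i = (y_(i+1) - y_i)/h_i = -2/3, -5/2, -1.
  3·M_0 + 10·M_1 + 2·M_2 = 6(Δ_1 - Δ_0) = -11
  2·M_1 + 6·M_2 + 1·M_3 = 6(Δ_2 - Δ_1) = 9
Natural end conditions: M_0 = M_3 = 0.
Solving the tridiagonal system: M_0 = 0, M_1 = -3/2, M_2 = 2, M_3 = 0.

2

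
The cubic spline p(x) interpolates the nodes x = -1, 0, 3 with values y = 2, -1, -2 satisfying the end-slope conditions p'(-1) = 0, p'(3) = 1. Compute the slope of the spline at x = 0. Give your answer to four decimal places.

-3.6250

With σ_i denoting the second derivative at x_i, h_i = 1, 3, and Δ_i = (y_(i+1) − y_i)/h_i = -3, -1/3:
  1·σ_0 + 8·σ_1 + 3·σ_2 = 6(Δ_1 - Δ_0) = 16
Clamped end conditions give two more equations: 2h_0·σ_0 + h_0·σ_1 = 6(Δ_0 - p'(-1)) = -18 and h_1·σ_1 + 2h_1·σ_2 = 6(p'(3) - Δ_1) = 8.
Forward elimination and back-substitution give σ_0 = -43/4, σ_1 = 7/2, σ_2 = -5/12.
On [0, 3], p'(x) = b_1 + 2c_1·x + 3d_1·x² with b_1 = Δ_1 - h_1(2σ_1 + σ_2)/6 = -29/8, c_1 = σ_1/2 = 7/4, d_1 = (σ_2 - σ_1)/(6h_1) = -47/216. So p'(0) = -29/8.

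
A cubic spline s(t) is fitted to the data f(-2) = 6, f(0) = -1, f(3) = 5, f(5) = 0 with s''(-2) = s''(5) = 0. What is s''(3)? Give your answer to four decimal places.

-4.0549

With M_i denoting the second derivative at x_i, h_i = 2, 3, 2, and Δ_i = (y_(i+1) − y_i)/h_i = -7/2, 2, -5/2:
  2·M_0 + 10·M_1 + 3·M_2 = 6(Δ_1 - Δ_0) = 33
  3·M_1 + 10·M_2 + 2·M_3 = 6(Δ_2 - Δ_1) = -27
Natural end conditions: M_0 = M_3 = 0.
Hence M_0 = 0, M_1 = 411/91, M_2 = -369/91, M_3 = 0.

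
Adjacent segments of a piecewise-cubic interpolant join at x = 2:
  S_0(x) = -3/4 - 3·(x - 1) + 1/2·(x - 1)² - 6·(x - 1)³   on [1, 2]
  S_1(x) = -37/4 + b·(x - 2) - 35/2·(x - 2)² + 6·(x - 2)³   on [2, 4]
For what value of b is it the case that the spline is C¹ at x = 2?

S_0'(x) = -3 + 1·(x - 1) - 18·(x - 1)², so S_0'(2) = -20. On the right, S_1'(2) = b, so b = -20.

-20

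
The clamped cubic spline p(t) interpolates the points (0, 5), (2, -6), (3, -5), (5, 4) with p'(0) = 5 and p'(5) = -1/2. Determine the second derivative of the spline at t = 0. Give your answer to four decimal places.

-22.3438

Write σ_i for p''(x_i). With h_i = 2, 1, 2 and divided differences Δ_i = -11/2, 1, 9/2, the continuity of p' gives the tridiagonal system
  2·σ_0 + 6·σ_1 + 1·σ_2 = 6(Δ_1 - Δ_0) = 39
  1·σ_1 + 6·σ_2 + 2·σ_3 = 6(Δ_2 - Δ_1) = 21
Clamped end conditions give two more equations: 2h_0·σ_0 + h_0·σ_1 = 6(Δ_0 - p'(0)) = -63 and h_2·σ_2 + 2h_2·σ_3 = 6(p'(5) - Δ_2) = -30.
Solving: σ_0 = -715/32, σ_1 = 211/16, σ_2 = 73/16, σ_3 = -313/32.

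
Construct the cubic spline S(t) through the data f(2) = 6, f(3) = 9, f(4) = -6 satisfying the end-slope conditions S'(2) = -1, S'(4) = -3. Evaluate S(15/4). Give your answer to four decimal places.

-3.6094

Put M_i = S'' at the i-th knot. Here h = (1, 1) and Δ = (3, -15), so the interior equations h_(i-1)·M_(i-1) + 2(h_(i-1)+h_i)·M_i + h_i·M_(i+1) = 6(Δ_i − Δ_(i-1)) read
  1·M_0 + 4·M_1 + 1·M_2 = 6(Δ_1 - Δ_0) = -108
Clamped end conditions give two more equations: 2h_0·M_0 + h_0·M_1 = 6(Δ_0 - S'(2)) = 24 and h_1·M_1 + 2h_1·M_2 = 6(S'(4) - Δ_1) = 72.
Solving the tridiagonal system: M_0 = 38, M_1 = -52, M_2 = 62.
On [3, 4], S(t) = 9 - 8·(t - 3) - 26·(t - 3)² + 19·(t - 3)³.
With (t - 3) = 3/4: S(15/4) = -231/64.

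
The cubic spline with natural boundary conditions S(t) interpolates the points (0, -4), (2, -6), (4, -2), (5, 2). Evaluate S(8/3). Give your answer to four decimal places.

Put M_i = S'' at the i-th knot. Here h = (2, 2, 1) and Δ = (-1, 2, 4), so the interior equations h_(i-1)·M_(i-1) + 2(h_(i-1)+h_i)·M_i + h_i·M_(i+1) = 6(Δ_i − Δ_(i-1)) read
  2·M_0 + 8·M_1 + 2·M_2 = 6(Δ_1 - Δ_0) = 18
  2·M_1 + 6·M_2 + 1·M_3 = 6(Δ_2 - Δ_1) = 12
Natural end conditions: M_0 = M_3 = 0.
Forward elimination and back-substitution give M_0 = 0, M_1 = 21/11, M_2 = 15/11, M_3 = 0.
On [2, 4], S(t) = -6 + 3/11·(t - 2) + 21/22·(t - 2)² - 1/22·(t - 2)³.
With (t - 2) = 2/3: S(8/3) = -146/27.

-5.4074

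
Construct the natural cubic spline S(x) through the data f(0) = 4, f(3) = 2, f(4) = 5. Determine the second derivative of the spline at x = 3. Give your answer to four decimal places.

Write M_i for S''(x_i). With h_i = 3, 1 and divided differences Δ_i = -2/3, 3, the continuity of S' gives the tridiagonal system
  3·M_0 + 8·M_1 + 1·M_2 = 6(Δ_1 - Δ_0) = 22
Natural end conditions: M_0 = M_2 = 0.
Forward elimination and back-substitution give M_0 = 0, M_1 = 11/4, M_2 = 0.

2.7500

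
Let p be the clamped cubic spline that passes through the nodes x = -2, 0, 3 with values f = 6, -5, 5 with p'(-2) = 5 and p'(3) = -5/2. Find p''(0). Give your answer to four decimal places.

13.6000

Let M_i = p''(x_i). Step sizes h_i = 2, 3; slopes of the chords Δ_i = (y_(i+1) - y_i)/h_i = -11/2, 10/3.
  2·M_0 + 10·M_1 + 3·M_2 = 6(Δ_1 - Δ_0) = 53
Clamped end conditions give two more equations: 2h_0·M_0 + h_0·M_1 = 6(Δ_0 - p'(-2)) = -63 and h_1·M_1 + 2h_1·M_2 = 6(p'(3) - Δ_1) = -35.
Hence M_0 = -451/20, M_1 = 68/5, M_2 = -379/30.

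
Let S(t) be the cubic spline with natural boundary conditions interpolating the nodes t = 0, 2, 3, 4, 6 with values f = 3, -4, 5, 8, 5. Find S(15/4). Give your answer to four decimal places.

With M_i denoting the second derivative at x_i, h_i = 2, 1, 1, 2, and Δ_i = (y_(i+1) − y_i)/h_i = -7/2, 9, 3, -3/2:
  2·M_0 + 6·M_1 + 1·M_2 = 6(Δ_1 - Δ_0) = 75
  1·M_1 + 4·M_2 + 1·M_3 = 6(Δ_2 - Δ_1) = -36
  1·M_2 + 6·M_3 + 2·M_4 = 6(Δ_3 - Δ_2) = -27
Natural end conditions: M_0 = M_4 = 0.
Forward elimination and back-substitution give M_0 = 0, M_1 = 29/2, M_2 = -12, M_3 = -5/2, M_4 = 0.
On [3, 4], S(t) = 5 + 89/12·(t - 3) - 6·(t - 3)² + 19/12·(t - 3)³.
With (t - 3) = 3/4: S(15/4) = 2011/256.

7.8555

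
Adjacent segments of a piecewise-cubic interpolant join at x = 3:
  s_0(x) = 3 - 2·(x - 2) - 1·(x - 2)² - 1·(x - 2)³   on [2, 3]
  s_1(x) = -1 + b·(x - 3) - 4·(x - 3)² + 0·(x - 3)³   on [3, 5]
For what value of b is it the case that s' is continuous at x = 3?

-7

s_0'(x) = -2 - 2·(x - 2) - 3·(x - 2)², so s_0'(3) = -7. On the right, s_1'(3) = b, so b = -7.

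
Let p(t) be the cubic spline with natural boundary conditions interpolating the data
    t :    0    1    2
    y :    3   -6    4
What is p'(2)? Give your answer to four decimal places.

Write σ_i for p''(x_i). With h_i = 1, 1 and divided differences Δ_i = -9, 10, the continuity of p' gives the tridiagonal system
  1·σ_0 + 4·σ_1 + 1·σ_2 = 6(Δ_1 - Δ_0) = 114
Natural end conditions: σ_0 = σ_2 = 0.
Solving: σ_0 = 0, σ_1 = 57/2, σ_2 = 0.
On [1, 2], p'(t) = b_1 + 2c_1·(t - 1) + 3d_1·(t - 1)² with b_1 = Δ_1 - h_1(2σ_1 + σ_2)/6 = 1/2, c_1 = σ_1/2 = 57/4, d_1 = (σ_2 - σ_1)/(6h_1) = -19/4. So p'(2) = 59/4.

14.7500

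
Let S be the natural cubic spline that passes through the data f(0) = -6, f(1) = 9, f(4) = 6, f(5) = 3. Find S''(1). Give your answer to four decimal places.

-13.3091

Put M_i = S'' at the i-th knot. Here h = (1, 3, 1) and Δ = (15, -1, -3), so the interior equations h_(i-1)·M_(i-1) + 2(h_(i-1)+h_i)·M_i + h_i·M_(i+1) = 6(Δ_i − Δ_(i-1)) read
  1·M_0 + 8·M_1 + 3·M_2 = 6(Δ_1 - Δ_0) = -96
  3·M_1 + 8·M_2 + 1·M_3 = 6(Δ_2 - Δ_1) = -12
Natural end conditions: M_0 = M_3 = 0.
Forward elimination and back-substitution give M_0 = 0, M_1 = -732/55, M_2 = 192/55, M_3 = 0.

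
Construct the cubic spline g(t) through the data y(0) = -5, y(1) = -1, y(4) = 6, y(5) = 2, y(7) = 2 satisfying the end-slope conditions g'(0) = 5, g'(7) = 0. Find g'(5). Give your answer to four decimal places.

-3.0061

Put M_i = g'' at the i-th knot. Here h = (1, 3, 1, 2) and Δ = (4, 7/3, -4, 0), so the interior equations h_(i-1)·M_(i-1) + 2(h_(i-1)+h_i)·M_i + h_i·M_(i+1) = 6(Δ_i − Δ_(i-1)) read
  1·M_0 + 8·M_1 + 3·M_2 = 6(Δ_1 - Δ_0) = -10
  3·M_1 + 8·M_2 + 1·M_3 = 6(Δ_2 - Δ_1) = -38
  1·M_2 + 6·M_3 + 2·M_4 = 6(Δ_3 - Δ_2) = 24
Clamped end conditions give two more equations: 2h_0·M_0 + h_0·M_1 = 6(Δ_0 - g'(0)) = -6 and h_3·M_3 + 2h_3·M_4 = 6(g'(7) - Δ_3) = 0.
Solving: M_0 = -206/55, M_1 = 82/55, M_2 = -200/33, M_3 = 992/165, M_4 = -496/165.
On [5, 7], g'(t) = b_3 + 2c_3·(t - 5) + 3d_3·(t - 5)² with b_3 = Δ_3 - h_3(2M_3 + M_4)/6 = -496/165, c_3 = M_3/2 = 496/165, d_3 = (M_4 - M_3)/(6h_3) = -124/165. So g'(5) = -496/165.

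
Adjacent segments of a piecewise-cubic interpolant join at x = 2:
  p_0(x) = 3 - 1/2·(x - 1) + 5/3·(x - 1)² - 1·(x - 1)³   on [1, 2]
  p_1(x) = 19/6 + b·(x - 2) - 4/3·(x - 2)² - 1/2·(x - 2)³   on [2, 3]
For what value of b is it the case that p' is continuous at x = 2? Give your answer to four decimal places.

-0.1667

p_0'(x) = -1/2 + 10/3·(x - 1) - 3·(x - 1)², so p_0'(2) = -1/6. On the right, p_1'(2) = b, so b = -1/6.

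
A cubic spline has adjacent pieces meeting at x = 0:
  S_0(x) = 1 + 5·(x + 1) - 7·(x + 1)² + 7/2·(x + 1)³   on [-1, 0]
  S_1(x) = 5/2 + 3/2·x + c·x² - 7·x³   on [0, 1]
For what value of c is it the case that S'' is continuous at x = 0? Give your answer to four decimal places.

3.5000

S_0''(x) = -14 + 21·(x + 1), so S_0''(0) = 7. On the right, S_1''(0) = 2c, so c = 7/2.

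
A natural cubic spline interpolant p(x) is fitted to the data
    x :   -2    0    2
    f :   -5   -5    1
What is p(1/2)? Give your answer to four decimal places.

-3.9922

With σ_i denoting the second derivative at x_i, h_i = 2, 2, and Δ_i = (y_(i+1) − y_i)/h_i = 0, 3:
  2·σ_0 + 8·σ_1 + 2·σ_2 = 6(Δ_1 - Δ_0) = 18
Natural end conditions: σ_0 = σ_2 = 0.
Solving the tridiagonal system: σ_0 = 0, σ_1 = 9/4, σ_2 = 0.
On [0, 2], p(x) = -5 + 3/2·x + 9/8·x² - 3/16·x³.
With x = 1/2: p(1/2) = -511/128.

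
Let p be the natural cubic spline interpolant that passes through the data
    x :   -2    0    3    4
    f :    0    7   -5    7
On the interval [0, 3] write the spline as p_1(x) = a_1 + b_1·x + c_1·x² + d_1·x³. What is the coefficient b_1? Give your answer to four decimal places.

Put σ_i = p'' at the i-th knot. Here h = (2, 3, 1) and Δ = (7/2, -4, 12), so the interior equations h_(i-1)·σ_(i-1) + 2(h_(i-1)+h_i)·σ_i + h_i·σ_(i+1) = 6(Δ_i − Δ_(i-1)) read
  2·σ_0 + 10·σ_1 + 3·σ_2 = 6(Δ_1 - Δ_0) = -45
  3·σ_1 + 8·σ_2 + 1·σ_3 = 6(Δ_2 - Δ_1) = 96
Natural end conditions: σ_0 = σ_3 = 0.
Solving: σ_0 = 0, σ_1 = -648/71, σ_2 = 1095/71, σ_3 = 0.
On [0, 3], with p_1(x) = a_1 + b_1·x + c_1·x² + d_1·x³: c_1 = σ_1/2 = -324/71, d_1 = (σ_2 - σ_1)/(6h_1) = 581/426, b_1 = Δ_1 - h_1(2σ_1 + σ_2)/6 = -367/142.

-2.5845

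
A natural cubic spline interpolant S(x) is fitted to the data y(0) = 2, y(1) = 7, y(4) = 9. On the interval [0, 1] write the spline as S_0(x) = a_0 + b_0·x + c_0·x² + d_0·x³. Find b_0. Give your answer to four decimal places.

5.5417

Let σ_i = S''(x_i). Step sizes h_i = 1, 3; slopes of the chords Δ_i = (y_(i+1) - y_i)/h_i = 5, 2/3.
  1·σ_0 + 8·σ_1 + 3·σ_2 = 6(Δ_1 - Δ_0) = -26
Natural end conditions: σ_0 = σ_2 = 0.
Forward elimination and back-substitution give σ_0 = 0, σ_1 = -13/4, σ_2 = 0.
On [0, 1], with S_0(x) = a_0 + b_0·x + c_0·x² + d_0·x³: c_0 = σ_0/2 = 0, d_0 = (σ_1 - σ_0)/(6h_0) = -13/24, b_0 = Δ_0 - h_0(2σ_0 + σ_1)/6 = 133/24.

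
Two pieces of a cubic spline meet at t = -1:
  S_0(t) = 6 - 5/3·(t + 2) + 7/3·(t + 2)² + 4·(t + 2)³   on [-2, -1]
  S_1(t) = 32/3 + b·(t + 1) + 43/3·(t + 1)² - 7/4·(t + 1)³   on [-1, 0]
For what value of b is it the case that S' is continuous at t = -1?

S_0'(t) = -5/3 + 14/3·(t + 2) + 12·(t + 2)², so S_0'(-1) = 15. On the right, S_1'(-1) = b, so b = 15.

15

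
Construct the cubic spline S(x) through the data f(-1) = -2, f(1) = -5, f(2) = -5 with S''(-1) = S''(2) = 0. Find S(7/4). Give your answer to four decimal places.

-5.0586

Let σ_i = S''(x_i). Step sizes h_i = 2, 1; slopes of the chords Δ_i = (y_(i+1) - y_i)/h_i = -3/2, 0.
  2·σ_0 + 6·σ_1 + 1·σ_2 = 6(Δ_1 - Δ_0) = 9
Natural end conditions: σ_0 = σ_2 = 0.
Forward elimination and back-substitution give σ_0 = 0, σ_1 = 3/2, σ_2 = 0.
On [1, 2], S(x) = -5 - 1/2·(x - 1) + 3/4·(x - 1)² - 1/4·(x - 1)³.
With (x - 1) = 3/4: S(7/4) = -1295/256.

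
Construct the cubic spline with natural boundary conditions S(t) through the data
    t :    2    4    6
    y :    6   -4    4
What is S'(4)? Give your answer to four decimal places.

With M_i denoting the second derivative at x_i, h_i = 2, 2, and Δ_i = (y_(i+1) − y_i)/h_i = -5, 4:
  2·M_0 + 8·M_1 + 2·M_2 = 6(Δ_1 - Δ_0) = 54
Natural end conditions: M_0 = M_2 = 0.
Forward elimination and back-substitution give M_0 = 0, M_1 = 27/4, M_2 = 0.
On [4, 6], S'(t) = b_1 + 2c_1·(t - 4) + 3d_1·(t - 4)² with b_1 = Δ_1 - h_1(2M_1 + M_2)/6 = -1/2, c_1 = M_1/2 = 27/8, d_1 = (M_2 - M_1)/(6h_1) = -9/16. So S'(4) = -1/2.

-0.5000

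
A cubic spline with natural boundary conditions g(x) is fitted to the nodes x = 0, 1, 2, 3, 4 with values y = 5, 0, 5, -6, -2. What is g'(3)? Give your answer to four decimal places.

Write M_i for g''(x_i). With h_i = 1, 1, 1, 1 and divided differences Δ_i = -5, 5, -11, 4, the continuity of g' gives the tridiagonal system
  1·M_0 + 4·M_1 + 1·M_2 = 6(Δ_1 - Δ_0) = 60
  1·M_1 + 4·M_2 + 1·M_3 = 6(Δ_2 - Δ_1) = -96
  1·M_2 + 4·M_3 + 1·M_4 = 6(Δ_3 - Δ_2) = 90
Natural end conditions: M_0 = M_4 = 0.
Forward elimination and back-substitution give M_0 = 0, M_1 = 687/28, M_2 = -267/7, M_3 = 897/28, M_4 = 0.
On [3, 4], g'(x) = b_3 + 2c_3·(x - 3) + 3d_3·(x - 3)² with b_3 = Δ_3 - h_3(2M_3 + M_4)/6 = -187/28, c_3 = M_3/2 = 897/56, d_3 = (M_4 - M_3)/(6h_3) = -299/56. So g'(3) = -187/28.

-6.6786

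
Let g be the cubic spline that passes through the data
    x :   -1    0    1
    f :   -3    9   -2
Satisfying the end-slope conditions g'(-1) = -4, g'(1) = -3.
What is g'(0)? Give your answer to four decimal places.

2.5000

Write m_i for g''(x_i). With h_i = 1, 1 and divided differences Δ_i = 12, -11, the continuity of g' gives the tridiagonal system
  1·m_0 + 4·m_1 + 1·m_2 = 6(Δ_1 - Δ_0) = -138
Clamped end conditions give two more equations: 2h_0·m_0 + h_0·m_1 = 6(Δ_0 - g'(-1)) = 96 and h_1·m_1 + 2h_1·m_2 = 6(g'(1) - Δ_1) = 48.
Forward elimination and back-substitution give m_0 = 83, m_1 = -70, m_2 = 59.
On [0, 1], g'(x) = b_1 + 2c_1·x + 3d_1·x² with b_1 = Δ_1 - h_1(2m_1 + m_2)/6 = 5/2, c_1 = m_1/2 = -35, d_1 = (m_2 - m_1)/(6h_1) = 43/2. So g'(0) = 5/2.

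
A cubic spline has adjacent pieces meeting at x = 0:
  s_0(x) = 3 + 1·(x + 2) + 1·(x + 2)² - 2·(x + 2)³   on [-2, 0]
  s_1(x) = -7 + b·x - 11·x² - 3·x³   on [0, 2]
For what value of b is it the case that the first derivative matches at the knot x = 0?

s_0'(x) = 1 + 2·(x + 2) - 6·(x + 2)², so s_0'(0) = -19. On the right, s_1'(0) = b, so b = -19.

-19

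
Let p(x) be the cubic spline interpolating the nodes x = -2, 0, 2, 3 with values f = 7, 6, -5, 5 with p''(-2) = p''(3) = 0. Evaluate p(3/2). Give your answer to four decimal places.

With m_i denoting the second derivative at x_i, h_i = 2, 2, 1, and Δ_i = (y_(i+1) − y_i)/h_i = -1/2, -11/2, 10:
  2·m_0 + 8·m_1 + 2·m_2 = 6(Δ_1 - Δ_0) = -30
  2·m_1 + 6·m_2 + 1·m_3 = 6(Δ_2 - Δ_1) = 93
Natural end conditions: m_0 = m_3 = 0.
Forward elimination and back-substitution give m_0 = 0, m_1 = -183/22, m_2 = 201/11, m_3 = 0.
On [0, 2], p(x) = 6 - 133/22·x - 183/44·x² + 195/88·x³.
With x = 3/2: p(3/2) = -3483/704.

-4.9474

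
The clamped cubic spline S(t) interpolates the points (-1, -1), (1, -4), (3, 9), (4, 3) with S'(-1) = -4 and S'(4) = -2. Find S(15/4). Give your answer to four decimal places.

Write m_i for S''(x_i). With h_i = 2, 2, 1 and divided differences Δ_i = -3/2, 13/2, -6, the continuity of S' gives the tridiagonal system
  2·m_0 + 8·m_1 + 2·m_2 = 6(Δ_1 - Δ_0) = 48
  2·m_1 + 6·m_2 + 1·m_3 = 6(Δ_2 - Δ_1) = -75
Clamped end conditions give two more equations: 2h_0·m_0 + h_0·m_1 = 6(Δ_0 - S'(-1)) = 15 and h_2·m_2 + 2h_2·m_3 = 6(S'(4) - Δ_2) = 24.
Forward elimination and back-substitution give m_0 = -2, m_1 = 23/2, m_2 = -20, m_3 = 22.
On [3, 4], S(t) = 9 - 3·(t - 3) - 10·(t - 3)² + 7·(t - 3)³.
With (t - 3) = 3/4: S(15/4) = 261/64.

4.0781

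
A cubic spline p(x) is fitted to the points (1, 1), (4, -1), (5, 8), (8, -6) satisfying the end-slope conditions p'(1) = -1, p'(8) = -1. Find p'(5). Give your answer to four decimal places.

5.5273

With m_i denoting the second derivative at x_i, h_i = 3, 1, 3, and Δ_i = (y_(i+1) − y_i)/h_i = -2/3, 9, -14/3:
  3·m_0 + 8·m_1 + 1·m_2 = 6(Δ_1 - Δ_0) = 58
  1·m_1 + 8·m_2 + 3·m_3 = 6(Δ_2 - Δ_1) = -82
Clamped end conditions give two more equations: 2h_0·m_0 + h_0·m_1 = 6(Δ_0 - p'(1)) = 2 and h_2·m_2 + 2h_2·m_3 = 6(p'(8) - Δ_2) = 22.
Hence m_0 = -872/165, m_1 = 618/55, m_2 = -882/55, m_3 = 1928/165.
On [5, 8], p'(x) = b_2 + 2c_2·(x - 5) + 3d_2·(x - 5)² with b_2 = Δ_2 - h_2(2m_2 + m_3)/6 = 304/55, c_2 = m_2/2 = -441/55, d_2 = (m_3 - m_2)/(6h_2) = 2287/1485. So p'(5) = 304/55.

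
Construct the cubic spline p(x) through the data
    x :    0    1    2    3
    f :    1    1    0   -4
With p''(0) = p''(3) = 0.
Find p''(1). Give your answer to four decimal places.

-0.4000

Let σ_i = p''(x_i). Step sizes h_i = 1, 1, 1; slopes of the chords Δ_i = (y_(i+1) - y_i)/h_i = 0, -1, -4.
  1·σ_0 + 4·σ_1 + 1·σ_2 = 6(Δ_1 - Δ_0) = -6
  1·σ_1 + 4·σ_2 + 1·σ_3 = 6(Δ_2 - Δ_1) = -18
Natural end conditions: σ_0 = σ_3 = 0.
Forward elimination and back-substitution give σ_0 = 0, σ_1 = -2/5, σ_2 = -22/5, σ_3 = 0.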